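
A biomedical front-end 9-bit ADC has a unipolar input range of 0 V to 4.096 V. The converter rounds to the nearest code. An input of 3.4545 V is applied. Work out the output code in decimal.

With 512 levels over 4.096 V, one step is 8.000 mV.
(3.4545 − 0) / 0.008 = 431.812 LSBs.
round(431.812) = 432.

code 432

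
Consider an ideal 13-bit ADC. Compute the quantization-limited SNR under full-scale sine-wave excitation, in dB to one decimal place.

80.0 dB

SNR ≈ 6.02·N + 1.76 dB = 6.02·13 + 1.76 = 80.02 dB.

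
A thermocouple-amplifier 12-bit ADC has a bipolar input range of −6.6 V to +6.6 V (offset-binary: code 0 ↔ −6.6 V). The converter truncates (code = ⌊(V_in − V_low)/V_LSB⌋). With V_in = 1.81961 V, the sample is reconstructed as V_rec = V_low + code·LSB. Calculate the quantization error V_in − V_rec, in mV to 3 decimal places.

Step size: 13.2 V ÷ 2^12 = 3.223 mV.
(V_in − V_low)/LSB = (1.81961 − (−6.6))/0.00322266 = 2612.6305 → code 2612 (floor).
Code 2612 maps back to (−6.6) + 2612×0.00322266 V = 1.8175781 V.
Error = 1.81961 − 1.8175781 = 0.00203187 V = 2.032 mV.

2.032 mV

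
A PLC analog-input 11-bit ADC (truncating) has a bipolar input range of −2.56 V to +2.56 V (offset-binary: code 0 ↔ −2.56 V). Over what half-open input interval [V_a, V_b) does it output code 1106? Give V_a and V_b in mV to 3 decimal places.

[205.000 mV, 207.500 mV)

LSB = 5.12/2^11 = 2.500 mV.
V_a = V_low + 1106·LSB = 0.205 V; V_b = V_low + 1107·LSB = 0.2075 V.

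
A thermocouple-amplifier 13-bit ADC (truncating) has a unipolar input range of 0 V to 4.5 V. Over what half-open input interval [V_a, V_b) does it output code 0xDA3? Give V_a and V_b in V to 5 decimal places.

[1.91766 V, 1.91821 V)

LSB = 4.5/2^13 = 0.549 mV.
Code 0xDA3 = 3491 decimal.
V_a = V_low + 3491·LSB = 1.91766 V; V_b = V_low + 3492·LSB = 1.91821 V.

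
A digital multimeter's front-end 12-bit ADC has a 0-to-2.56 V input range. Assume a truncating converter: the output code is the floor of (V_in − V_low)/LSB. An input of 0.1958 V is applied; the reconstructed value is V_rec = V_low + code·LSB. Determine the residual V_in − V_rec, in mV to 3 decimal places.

0.175 mV

Step size: 2.56 V ÷ 2^12 = 0.625 mV.
(0.1958 − 0)/0.000625 = 313.2800; ⌊·⌋ gives code 313.
Reconstructed: 0.195625 V.
Difference: 0.000175 V → 0.175 mV.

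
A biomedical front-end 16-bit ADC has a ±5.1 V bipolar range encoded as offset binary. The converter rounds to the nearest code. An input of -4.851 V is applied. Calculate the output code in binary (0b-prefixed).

LSB = 10.2 V / 65536 = 155.64 µV.
(V_in − V_low)/LSB = (-4.851 − (−5.1)) / 0.00015564 = 1599.849.
So the output code is 1600.
In binary (0b-prefixed): 0b11001000000.

code 0b11001000000 (decimal 1600)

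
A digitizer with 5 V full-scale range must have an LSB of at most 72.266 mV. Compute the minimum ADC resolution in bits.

Number of steps required ≥ 5 V / 72.266 mV = 69.19.
Need 2^N ≥ 69.19; 2^6 = 64, 2^7 = 128.
Minimum N = 7.

7 bits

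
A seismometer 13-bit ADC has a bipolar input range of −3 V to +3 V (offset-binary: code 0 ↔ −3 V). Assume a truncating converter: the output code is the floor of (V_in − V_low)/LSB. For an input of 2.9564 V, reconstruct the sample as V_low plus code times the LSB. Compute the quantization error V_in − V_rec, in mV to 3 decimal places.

0.345 mV

LSB = 6/2^13 = 0.732 mV.
Scaled input = 8132.4715 LSBs, so code = 8132.
V_rec = (−3) + 8132·0.000732422 = 2.9560547 V.
Error = 2.9564 − 2.9560547 = 0.000345313 V = 0.345 mV.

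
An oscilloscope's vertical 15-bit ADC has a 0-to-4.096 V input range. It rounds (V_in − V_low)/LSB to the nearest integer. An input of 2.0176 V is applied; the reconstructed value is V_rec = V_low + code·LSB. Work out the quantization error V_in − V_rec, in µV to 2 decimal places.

-25.00 µV

LSB = 4.096/2^15 = 125.00 µV.
Scaled input = 16140.8000 LSBs, so code = 16141.
Code 16141 maps back to 0 + 16141×0.000125 V = 2.017625 V.
Difference: -2.5e-05 V → -25.00 µV.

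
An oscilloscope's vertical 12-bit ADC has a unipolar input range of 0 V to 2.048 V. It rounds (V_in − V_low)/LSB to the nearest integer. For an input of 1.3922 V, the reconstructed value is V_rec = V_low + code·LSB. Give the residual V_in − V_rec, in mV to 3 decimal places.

0.200 mV

Step size: 2.048 V ÷ 2^12 = 0.500 mV.
Scaled input = 2784.4000 LSBs, so code = 2784.
Reconstructed: 1.392 V.
Error = 1.3922 − 1.392 = 0.0002 V = 0.200 mV.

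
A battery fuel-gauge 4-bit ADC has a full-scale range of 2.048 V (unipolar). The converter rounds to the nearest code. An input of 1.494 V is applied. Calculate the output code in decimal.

Full-scale span = 2.048 V; LSB = 2.048/2^4 = 128.000 mV.
(V_in − V_low)/LSB = (1.494 − 0) / 0.128 = 11.672.
Round → code 12.

code 12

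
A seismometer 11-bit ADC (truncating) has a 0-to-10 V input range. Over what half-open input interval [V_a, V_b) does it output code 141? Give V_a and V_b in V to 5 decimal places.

LSB = 10/2^11 = 4.883 mV.
V_a = V_low + 141·LSB = 0.688477 V; V_b = V_low + 142·LSB = 0.693359 V.

[0.68848 V, 0.69336 V)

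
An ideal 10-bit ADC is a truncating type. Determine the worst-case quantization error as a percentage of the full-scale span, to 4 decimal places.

Truncating → worst-case error = 1 LSB = V_FS/2^10, so 100/1024 = 0.0976562 % of full scale.

0.0977 %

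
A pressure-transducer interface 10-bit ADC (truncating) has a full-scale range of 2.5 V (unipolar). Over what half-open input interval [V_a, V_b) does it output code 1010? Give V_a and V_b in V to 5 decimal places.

LSB = 2.5/2^10 = 2.441 mV.
V_a = V_low + 1010·LSB = 2.46582 V; V_b = V_low + 1011·LSB = 2.46826 V.

[2.46582 V, 2.46826 V)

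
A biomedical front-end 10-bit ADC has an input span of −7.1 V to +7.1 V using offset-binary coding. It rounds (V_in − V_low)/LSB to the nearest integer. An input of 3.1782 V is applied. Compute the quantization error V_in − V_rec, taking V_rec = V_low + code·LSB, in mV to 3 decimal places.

2.614 mV

LSB = 14.2/2^10 = 13.867 mV.
Scaled input = 741.1885 LSBs, so code = 741.
V_rec = (−7.1) + 741·0.0138672 = 3.1755859 V.
Difference: 0.00261406 V → 2.614 mV.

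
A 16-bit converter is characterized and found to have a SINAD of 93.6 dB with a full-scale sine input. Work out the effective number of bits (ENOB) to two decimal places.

ENOB = (SINAD − 1.76) / 6.02 = (93.6 − 1.76)/6.02 = 15.256.

15.26 bits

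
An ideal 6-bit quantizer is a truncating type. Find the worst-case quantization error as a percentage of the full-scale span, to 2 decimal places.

1.56 %

Truncating → worst-case error = 1 LSB = V_FS/2^6, so 100/64 = 1.5625 % of full scale.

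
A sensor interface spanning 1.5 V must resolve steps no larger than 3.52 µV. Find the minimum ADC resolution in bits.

19 bits

Number of steps required ≥ 1.5 V / 3.52 µV = 426136.36.
Need 2^N ≥ 426136.36; 2^18 = 262144, 2^19 = 524288.
Minimum N = 19.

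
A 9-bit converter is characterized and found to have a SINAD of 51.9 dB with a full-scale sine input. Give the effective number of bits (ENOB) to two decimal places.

8.33 bits

ENOB = (SINAD − 1.76) / 6.02 = (51.9 − 1.76)/6.02 = 8.329.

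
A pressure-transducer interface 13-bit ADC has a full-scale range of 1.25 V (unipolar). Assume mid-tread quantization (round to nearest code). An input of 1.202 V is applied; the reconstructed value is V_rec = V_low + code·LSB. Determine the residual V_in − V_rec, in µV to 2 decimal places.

65.19 µV

Step size: 1.25 V ÷ 2^13 = 152.59 µV.
(V_in − V_low)/LSB = (1.202 − 0)/0.000152588 = 7877.4272 → code 7877 (round).
Code 7877 maps back to 0 + 7877×0.000152588 V = 1.2019348 V.
V_in − V_rec = 6.51855e-05 V = 65.19 µV.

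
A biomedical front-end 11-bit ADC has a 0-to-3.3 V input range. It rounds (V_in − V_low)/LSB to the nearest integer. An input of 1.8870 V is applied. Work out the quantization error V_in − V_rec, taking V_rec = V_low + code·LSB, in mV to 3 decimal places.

One LSB is 3.3 V / 2048 = 1.611 mV.
Scaled input = 1171.0836 LSBs, so code = 1171.
Code 1171 maps back to 0 + 1171×0.00161133 V = 1.8868652 V.
Difference: 0.000134766 V → 0.135 mV.

0.135 mV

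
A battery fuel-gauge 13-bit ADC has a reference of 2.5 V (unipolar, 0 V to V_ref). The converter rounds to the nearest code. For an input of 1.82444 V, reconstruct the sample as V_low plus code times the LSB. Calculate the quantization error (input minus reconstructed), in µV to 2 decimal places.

99.18 µV

LSB = 2.5/2^13 = 305.18 µV.
Scaled input = 5978.3250 LSBs, so code = 5978.
Reconstructed: 1.8243408 V.
V_in − V_rec = 9.91797e-05 V = 99.18 µV.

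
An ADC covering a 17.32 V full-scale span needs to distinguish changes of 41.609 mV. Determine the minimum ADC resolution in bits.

Number of steps required ≥ 17.32 V / 41.609 mV = 416.26.
Need 2^N ≥ 416.26; 2^8 = 256, 2^9 = 512.
Minimum N = 9.

9 bits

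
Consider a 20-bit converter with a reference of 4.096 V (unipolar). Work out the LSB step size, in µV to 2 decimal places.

3.91 µV

Full-scale span = 4.096 V.
LSB = 4.096 / 2^20 = 4.096 / 1048576 = 3.90625e-06 V = 3.91 µV.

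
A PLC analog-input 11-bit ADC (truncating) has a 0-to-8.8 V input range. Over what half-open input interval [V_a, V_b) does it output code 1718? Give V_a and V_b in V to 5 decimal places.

[7.38203 V, 7.38633 V)

LSB = 8.8/2^11 = 4.297 mV.
V_a = V_low + 1718·LSB = 7.38203 V; V_b = V_low + 1719·LSB = 7.38633 V.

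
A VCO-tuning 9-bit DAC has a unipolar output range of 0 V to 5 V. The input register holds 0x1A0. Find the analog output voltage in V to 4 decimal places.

LSB = 5 V / 2^9 = 9.766 mV.
Code 0x1A0 = 416 decimal.
V_out = 0 + 416 × 0.00976562 V = 4.0625 V.

4.0625 V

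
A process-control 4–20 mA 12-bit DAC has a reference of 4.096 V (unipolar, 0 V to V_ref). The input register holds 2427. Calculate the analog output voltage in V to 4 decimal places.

LSB = 4.096 V / 2^12 = 1.000 mV.
V_out = 0 + 2427 × 0.001 V = 2.427 V.

2.4270 V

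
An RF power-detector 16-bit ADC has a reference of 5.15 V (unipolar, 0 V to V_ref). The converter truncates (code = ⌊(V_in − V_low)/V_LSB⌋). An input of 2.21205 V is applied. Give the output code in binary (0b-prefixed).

Full-scale span = 5.15 V; LSB = 5.15/2^16 = 78.58 µV.
Input sits at 28149.303 steps above V_low.
Floor → code 28149.
In binary (0b-prefixed): 0b110110111110101.

code 0b110110111110101 (decimal 28149)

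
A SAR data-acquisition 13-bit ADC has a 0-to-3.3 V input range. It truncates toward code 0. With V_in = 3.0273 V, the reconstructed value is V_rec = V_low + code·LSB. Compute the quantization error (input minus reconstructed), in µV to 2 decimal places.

LSB = 3.3/2^13 = 402.83 µV.
(3.0273 − 0)/0.000402832 = 7515.0429; ⌊·⌋ gives code 7515.
V_rec = 0 + 7515·0.000402832 = 3.0272827 V.
V_in − V_rec = 1.72852e-05 V = 17.29 µV.

17.29 µV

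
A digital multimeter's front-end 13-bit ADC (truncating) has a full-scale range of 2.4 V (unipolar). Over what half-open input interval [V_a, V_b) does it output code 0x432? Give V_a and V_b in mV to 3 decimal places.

LSB = 2.4/2^13 = 292.97 µV.
Code 0x432 = 1074 decimal.
V_a = V_low + 1074·LSB = 0.314648 V; V_b = V_low + 1075·LSB = 0.314941 V.

[314.648 mV, 314.941 mV)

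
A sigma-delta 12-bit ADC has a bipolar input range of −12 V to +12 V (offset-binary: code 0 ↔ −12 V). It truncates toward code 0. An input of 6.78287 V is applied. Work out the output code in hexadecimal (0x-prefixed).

code 0xC85 (decimal 3205)

LSB = 24 V / 4096 = 5.859 mV.
(V_in − V_low)/LSB = (6.78287 − (−12)) / 0.00585938 = 3205.610.
⌊·⌋(3205.610) = 3205.
In hexadecimal (0x-prefixed): 0xC85.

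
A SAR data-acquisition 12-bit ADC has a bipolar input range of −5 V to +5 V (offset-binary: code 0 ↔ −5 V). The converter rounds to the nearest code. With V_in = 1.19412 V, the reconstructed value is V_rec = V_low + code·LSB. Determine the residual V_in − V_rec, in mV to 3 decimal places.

Step size: 10 V ÷ 2^12 = 2.441 mV.
(V_in − V_low)/LSB = (1.19412 − (−5))/0.00244141 = 2537.1116 → code 2537 (round).
Reconstructed: 1.1938477 V.
V_in − V_rec = 0.000272344 V = 0.272 mV.

0.272 mV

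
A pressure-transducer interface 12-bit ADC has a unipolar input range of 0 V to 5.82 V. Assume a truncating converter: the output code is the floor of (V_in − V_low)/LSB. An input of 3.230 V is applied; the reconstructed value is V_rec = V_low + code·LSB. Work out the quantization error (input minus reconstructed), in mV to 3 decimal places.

One LSB is 5.82 V / 4096 = 1.421 mV.
(V_in − V_low)/LSB = (3.230 − 0)/0.0014209 = 2273.2096 → code 2273 (floor).
Reconstructed: 3.2297021 V.
Error = 3.230 − 3.2297021 = 0.000297852 V = 0.298 mV.

0.298 mV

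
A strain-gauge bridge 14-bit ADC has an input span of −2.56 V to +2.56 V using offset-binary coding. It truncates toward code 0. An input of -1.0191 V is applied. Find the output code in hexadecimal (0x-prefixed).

code 0x1342 (decimal 4930)

LSB = 5.12 V / 16384 = 312.50 µV.
(V_in − V_low)/LSB = (-1.0191 − (−2.56)) / 0.0003125 = 4930.880.
⌊·⌋(4930.880) = 4930.
In hexadecimal (0x-prefixed): 0x1342.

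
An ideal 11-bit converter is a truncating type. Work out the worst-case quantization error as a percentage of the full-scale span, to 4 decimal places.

0.0488 %

Truncating → worst-case error = 1 LSB = V_FS/2^11, so 100/2048 = 0.0488281 % of full scale.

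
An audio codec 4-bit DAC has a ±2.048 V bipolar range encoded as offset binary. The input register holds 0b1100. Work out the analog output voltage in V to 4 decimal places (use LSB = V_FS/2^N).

LSB = 4.096 V / 2^4 = 256.000 mV.
Code 0b1100 = 12 decimal.
V_out = (−2.048) + 12 × 0.256 V = 1.024 V.

1.0240 V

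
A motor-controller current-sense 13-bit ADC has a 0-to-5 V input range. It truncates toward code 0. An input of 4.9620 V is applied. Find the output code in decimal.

code 8129

LSB = 5 V / 8192 = 0.610 mV.
(4.9620 − 0) / 0.000610352 = 8129.741 LSBs.
⌊·⌋(8129.741) = 8129.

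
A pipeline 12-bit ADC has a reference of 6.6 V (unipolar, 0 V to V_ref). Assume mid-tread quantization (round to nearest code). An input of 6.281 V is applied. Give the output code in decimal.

Full-scale span = 6.6 V; LSB = 6.6/2^12 = 1.611 mV.
(V_in − V_low)/LSB = (6.281 − 0) / 0.00161133 = 3898.027.
round(3898.027) = 3898.

code 3898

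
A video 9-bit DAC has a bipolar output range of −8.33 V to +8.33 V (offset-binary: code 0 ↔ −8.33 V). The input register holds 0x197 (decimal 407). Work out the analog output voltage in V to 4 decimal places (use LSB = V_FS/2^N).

LSB = 16.66 V / 2^9 = 32.539 mV.
Code 0x197 = 407 decimal.
V_out = (−8.33) + 407 × 0.0325391 V = 4.9134 V.

4.9134 V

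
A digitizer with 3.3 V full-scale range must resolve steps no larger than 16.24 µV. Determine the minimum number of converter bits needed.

Number of steps required ≥ 3.3 V / 16.24 µV = 203201.97.
Need 2^N ≥ 203201.97; 2^17 = 131072, 2^18 = 262144.
Minimum N = 18.

18 bits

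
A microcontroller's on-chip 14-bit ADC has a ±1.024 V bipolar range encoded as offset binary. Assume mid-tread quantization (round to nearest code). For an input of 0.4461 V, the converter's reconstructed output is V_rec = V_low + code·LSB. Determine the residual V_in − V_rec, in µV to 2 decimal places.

LSB = 2.048/2^14 = 125.00 µV.
(0.4461 − (−1.024))/0.000125 = 11760.8000; round gives code 11761.
Reconstructed: 0.446125 V.
V_in − V_rec = -2.5e-05 V = -25.00 µV.

-25.00 µV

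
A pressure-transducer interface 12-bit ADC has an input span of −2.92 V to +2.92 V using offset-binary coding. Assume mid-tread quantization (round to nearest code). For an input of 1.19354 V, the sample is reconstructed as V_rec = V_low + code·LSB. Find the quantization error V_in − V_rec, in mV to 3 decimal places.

0.161 mV

One LSB is 5.84 V / 4096 = 1.426 mV.
Scaled input = 2885.1130 LSBs, so code = 2885.
Code 2885 maps back to (−2.92) + 2885×0.00142578 V = 1.1933789 V.
Error = 1.19354 − 1.1933789 = 0.000161094 V = 0.161 mV.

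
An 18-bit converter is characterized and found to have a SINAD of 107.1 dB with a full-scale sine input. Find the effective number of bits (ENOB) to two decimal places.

17.50 bits

ENOB = (SINAD − 1.76) / 6.02 = (107.1 − 1.76)/6.02 = 17.498.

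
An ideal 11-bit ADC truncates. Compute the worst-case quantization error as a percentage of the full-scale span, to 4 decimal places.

0.0488 %

Truncating → worst-case error = 1 LSB = V_FS/2^11, so 100/2048 = 0.0488281 % of full scale.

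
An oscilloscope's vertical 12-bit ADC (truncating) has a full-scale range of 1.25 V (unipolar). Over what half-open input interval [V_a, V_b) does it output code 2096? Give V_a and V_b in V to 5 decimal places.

LSB = 1.25/2^12 = 305.18 µV.
V_a = V_low + 2096·LSB = 0.639648 V; V_b = V_low + 2097·LSB = 0.639954 V.

[0.63965 V, 0.63995 V)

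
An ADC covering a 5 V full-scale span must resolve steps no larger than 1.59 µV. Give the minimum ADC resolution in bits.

22 bits

Number of steps required ≥ 5 V / 1.59 µV = 3144654.09.
Need 2^N ≥ 3144654.09; 2^21 = 2097152, 2^22 = 4194304.
Minimum N = 22.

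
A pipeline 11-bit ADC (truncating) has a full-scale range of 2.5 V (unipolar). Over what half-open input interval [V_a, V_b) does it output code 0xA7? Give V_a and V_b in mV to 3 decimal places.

LSB = 2.5/2^11 = 1.221 mV.
Code 0xA7 = 167 decimal.
V_a = V_low + 167·LSB = 0.203857 V; V_b = V_low + 168·LSB = 0.205078 V.

[203.857 mV, 205.078 mV)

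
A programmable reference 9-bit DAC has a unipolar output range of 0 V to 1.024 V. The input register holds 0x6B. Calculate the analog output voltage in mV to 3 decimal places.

214.000 mV

LSB = 1.024 V / 2^9 = 2.000 mV.
Code 0x6B = 107 decimal.
V_out = 0 + 107 × 0.002 V = 0.214 V.
= 214.000 mV.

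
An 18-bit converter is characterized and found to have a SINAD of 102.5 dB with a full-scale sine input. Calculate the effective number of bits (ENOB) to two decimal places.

16.73 bits

ENOB = (SINAD − 1.76) / 6.02 = (102.5 − 1.76)/6.02 = 16.734.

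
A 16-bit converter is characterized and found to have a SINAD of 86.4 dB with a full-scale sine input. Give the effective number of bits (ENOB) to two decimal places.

14.06 bits

ENOB = (SINAD − 1.76) / 6.02 = (86.4 − 1.76)/6.02 = 14.060.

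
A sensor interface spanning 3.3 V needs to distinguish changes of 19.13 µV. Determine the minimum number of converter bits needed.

18 bits

Number of steps required ≥ 3.3 V / 19.13 µV = 172503.92.
Need 2^N ≥ 172503.92; 2^17 = 131072, 2^18 = 262144.
Minimum N = 18.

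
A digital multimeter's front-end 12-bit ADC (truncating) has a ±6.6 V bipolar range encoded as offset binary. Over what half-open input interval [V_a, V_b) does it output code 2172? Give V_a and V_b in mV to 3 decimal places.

LSB = 13.2/2^12 = 3.223 mV.
V_a = V_low + 2172·LSB = 0.399609 V; V_b = V_low + 2173·LSB = 0.402832 V.

[399.609 mV, 402.832 mV)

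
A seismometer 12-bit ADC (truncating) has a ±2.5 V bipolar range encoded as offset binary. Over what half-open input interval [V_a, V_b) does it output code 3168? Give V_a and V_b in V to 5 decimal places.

[1.36719 V, 1.36841 V)

LSB = 5/2^12 = 1.221 mV.
V_a = V_low + 3168·LSB = 1.36719 V; V_b = V_low + 3169·LSB = 1.36841 V.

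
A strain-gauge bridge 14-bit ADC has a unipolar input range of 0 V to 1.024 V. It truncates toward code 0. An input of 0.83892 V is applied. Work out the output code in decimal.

code 13422

Full-scale span = 1.024 V; LSB = 1.024/2^14 = 62.50 µV.
(V_in − V_low)/LSB = (0.83892 − 0) / 6.25e-05 = 13422.720.
Floor → code 13422.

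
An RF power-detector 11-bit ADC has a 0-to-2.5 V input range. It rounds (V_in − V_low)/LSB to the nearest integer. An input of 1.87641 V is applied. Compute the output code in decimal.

Full-scale span = 2.5 V; LSB = 2.5/2^11 = 1.221 mV.
Input sits at 1537.155 steps above V_low.
So the output code is 1537.

code 1537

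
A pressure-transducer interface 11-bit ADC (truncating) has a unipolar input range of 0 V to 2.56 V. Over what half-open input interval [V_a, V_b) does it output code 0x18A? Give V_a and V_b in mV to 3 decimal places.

[492.500 mV, 493.750 mV)

LSB = 2.56/2^11 = 1.250 mV.
Code 0x18A = 394 decimal.
V_a = V_low + 394·LSB = 0.4925 V; V_b = V_low + 395·LSB = 0.49375 V.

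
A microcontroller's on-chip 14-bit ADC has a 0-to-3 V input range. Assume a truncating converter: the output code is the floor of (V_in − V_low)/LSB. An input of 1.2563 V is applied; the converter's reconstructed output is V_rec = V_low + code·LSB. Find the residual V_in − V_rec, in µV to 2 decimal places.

13.38 µV

Step size: 3 V ÷ 2^14 = 183.11 µV.
(1.2563 − 0)/0.000183105 = 6861.0731; ⌊·⌋ gives code 6861.
Code 6861 maps back to 0 + 6861×0.000183105 V = 1.2562866 V.
V_in − V_rec = 1.33789e-05 V = 13.38 µV.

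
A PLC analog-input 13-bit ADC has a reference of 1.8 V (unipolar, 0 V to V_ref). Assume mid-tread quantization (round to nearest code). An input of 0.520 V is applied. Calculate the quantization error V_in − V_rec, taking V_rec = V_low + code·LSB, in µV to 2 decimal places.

-92.77 µV

One LSB is 1.8 V / 8192 = 219.73 µV.
Scaled input = 2366.5778 LSBs, so code = 2367.
V_rec = 0 + 2367·0.000219727 = 0.52009277 V.
Difference: -9.27734e-05 V → -92.77 µV.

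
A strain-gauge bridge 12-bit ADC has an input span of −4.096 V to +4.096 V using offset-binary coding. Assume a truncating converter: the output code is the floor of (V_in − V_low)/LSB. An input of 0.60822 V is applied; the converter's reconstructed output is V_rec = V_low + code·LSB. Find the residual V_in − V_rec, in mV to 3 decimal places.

0.220 mV

LSB = 8.192/2^12 = 2.000 mV.
Scaled input = 2352.1100 LSBs, so code = 2352.
V_rec = (−4.096) + 2352·0.002 = 0.608 V.
Error = 0.60822 − 0.608 = 0.00022 V = 0.220 mV.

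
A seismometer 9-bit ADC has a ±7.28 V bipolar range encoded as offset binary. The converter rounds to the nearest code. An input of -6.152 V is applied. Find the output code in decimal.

code 40

Full-scale span = 14.56 V; LSB = 14.56/2^9 = 28.438 mV.
(V_in − V_low)/LSB = (-6.152 − (−7.28)) / 0.0284375 = 39.666.
Round → code 40.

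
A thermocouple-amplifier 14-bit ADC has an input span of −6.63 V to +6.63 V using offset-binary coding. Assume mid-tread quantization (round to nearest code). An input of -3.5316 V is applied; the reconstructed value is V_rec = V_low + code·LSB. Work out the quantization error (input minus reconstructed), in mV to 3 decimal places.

One LSB is 13.26 V / 16384 = 0.809 mV.
Scaled input = 3828.3700 LSBs, so code = 3828.
Code 3828 maps back to (−6.63) + 3828×0.000809326 V = -3.5318994 V.
Error = -3.5316 − (−3.5318994) = 0.000299414 V = 0.299 mV.

0.299 mV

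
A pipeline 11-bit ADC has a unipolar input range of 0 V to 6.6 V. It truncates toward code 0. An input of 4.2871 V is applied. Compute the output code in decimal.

code 1330

With 2048 levels over 6.6 V, one step is 3.223 mV.
Input sits at 1330.300 steps above V_low.
⌊·⌋(1330.300) = 1330.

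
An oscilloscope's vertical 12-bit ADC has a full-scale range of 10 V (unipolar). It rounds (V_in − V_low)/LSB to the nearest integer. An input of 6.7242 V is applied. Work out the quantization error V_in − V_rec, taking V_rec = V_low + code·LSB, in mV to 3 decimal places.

0.567 mV

One LSB is 10 V / 4096 = 2.441 mV.
(V_in − V_low)/LSB = (6.7242 − 0)/0.00244141 = 2754.2323 → code 2754 (round).
Reconstructed: 6.7236328 V.
Error = 6.7242 − 6.7236328 = 0.000567187 V = 0.567 mV.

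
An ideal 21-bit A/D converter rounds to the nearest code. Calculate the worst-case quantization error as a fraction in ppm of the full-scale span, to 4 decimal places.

Rounding → worst-case error = ½ LSB = V_FS/2^22, so 1e+06/4194304 = 0.238419 ppm of full scale.

0.2384 ppm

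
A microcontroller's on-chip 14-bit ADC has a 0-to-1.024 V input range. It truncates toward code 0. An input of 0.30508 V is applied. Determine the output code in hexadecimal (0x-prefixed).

code 0x1311 (decimal 4881)

Full-scale span = 1.024 V; LSB = 1.024/2^14 = 62.50 µV.
(0.30508 − 0) / 6.25e-05 = 4881.280 LSBs.
⌊·⌋(4881.280) = 4881.
In hexadecimal (0x-prefixed): 0x1311.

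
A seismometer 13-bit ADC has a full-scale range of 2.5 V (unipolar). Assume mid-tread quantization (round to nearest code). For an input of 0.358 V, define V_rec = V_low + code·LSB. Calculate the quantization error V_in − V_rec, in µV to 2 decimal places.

28.81 µV

LSB = 2.5/2^13 = 305.18 µV.
(0.358 − 0)/0.000305176 = 1173.0944; round gives code 1173.
Reconstructed: 0.35797119 V.
Error = 0.358 − 0.35797119 = 2.88086e-05 V = 28.81 µV.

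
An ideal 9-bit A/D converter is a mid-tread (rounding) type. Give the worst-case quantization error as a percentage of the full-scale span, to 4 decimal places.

0.0977 %

Rounding → worst-case error = ½ LSB = V_FS/2^10, so 100/1024 = 0.0976562 % of full scale.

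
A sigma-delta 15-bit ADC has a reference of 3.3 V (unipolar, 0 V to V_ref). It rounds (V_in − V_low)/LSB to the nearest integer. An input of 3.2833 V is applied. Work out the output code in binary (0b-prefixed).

code 0b111111101011010 (decimal 32602)

Full-scale span = 3.3 V; LSB = 3.3/2^15 = 100.71 µV.
(3.2833 − 0) / 0.000100708 = 32602.174 LSBs.
Round → code 32602.
In binary (0b-prefixed): 0b111111101011010.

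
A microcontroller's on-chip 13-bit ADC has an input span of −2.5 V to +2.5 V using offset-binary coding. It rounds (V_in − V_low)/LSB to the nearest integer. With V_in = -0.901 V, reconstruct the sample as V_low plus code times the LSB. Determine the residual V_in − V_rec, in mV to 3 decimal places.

-0.121 mV

Step size: 5 V ÷ 2^13 = 0.610 mV.
Scaled input = 2619.8016 LSBs, so code = 2620.
V_rec = (−2.5) + 2620·0.000610352 = -0.90087891 V.
V_in − V_rec = -0.000121094 V = -0.121 mV.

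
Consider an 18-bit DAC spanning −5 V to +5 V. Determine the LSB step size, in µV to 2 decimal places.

38.15 µV

Full-scale span = 10 V.
LSB = 10 / 2^18 = 10 / 262144 = 3.8147e-05 V = 38.15 µV.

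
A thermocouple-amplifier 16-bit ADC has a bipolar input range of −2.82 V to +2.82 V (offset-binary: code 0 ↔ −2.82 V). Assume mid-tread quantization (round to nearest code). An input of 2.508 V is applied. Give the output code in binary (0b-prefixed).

code 0b1111000111010111 (decimal 61911)

With 65536 levels over 5.64 V, one step is 86.06 µV.
(V_in − V_low)/LSB = (2.508 − (−2.82)) / 8.60596e-05 = 61910.604.
So the output code is 61911.
In binary (0b-prefixed): 0b1111000111010111.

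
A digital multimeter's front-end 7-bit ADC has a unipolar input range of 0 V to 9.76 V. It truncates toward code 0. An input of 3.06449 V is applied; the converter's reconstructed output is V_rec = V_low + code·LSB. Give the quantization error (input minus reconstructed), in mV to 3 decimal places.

Step size: 9.76 V ÷ 2^7 = 76.250 mV.
Scaled input = 40.1900 LSBs, so code = 40.
V_rec = 0 + 40·0.07625 = 3.05 V.
Error = 3.06449 − 3.05 = 0.01449 V = 14.490 mV.

14.490 mV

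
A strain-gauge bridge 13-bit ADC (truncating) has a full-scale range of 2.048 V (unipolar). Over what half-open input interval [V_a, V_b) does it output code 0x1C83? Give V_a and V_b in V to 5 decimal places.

[1.82475 V, 1.82500 V)

LSB = 2.048/2^13 = 250.00 µV.
Code 0x1C83 = 7299 decimal.
V_a = V_low + 7299·LSB = 1.82475 V; V_b = V_low + 7300·LSB = 1.825 V.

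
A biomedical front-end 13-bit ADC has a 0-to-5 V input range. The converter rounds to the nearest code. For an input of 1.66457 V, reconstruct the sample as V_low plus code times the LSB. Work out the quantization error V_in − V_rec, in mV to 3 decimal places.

One LSB is 5 V / 8192 = 0.610 mV.
(V_in − V_low)/LSB = (1.66457 − 0)/0.000610352 = 2727.2315 → code 2727 (round).
Reconstructed: 1.6644287 V.
Error = 1.66457 − 1.6644287 = 0.000141289 V = 0.141 mV.

0.141 mV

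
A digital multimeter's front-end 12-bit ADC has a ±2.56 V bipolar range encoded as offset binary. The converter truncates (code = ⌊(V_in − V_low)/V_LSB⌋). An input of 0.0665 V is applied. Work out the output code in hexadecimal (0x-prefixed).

code 0x835 (decimal 2101)

With 4096 levels over 5.12 V, one step is 1.250 mV.
(V_in − V_low)/LSB = (0.0665 − (−2.56)) / 0.00125 = 2101.200.
So the output code is 2101.
In hexadecimal (0x-prefixed): 0x835.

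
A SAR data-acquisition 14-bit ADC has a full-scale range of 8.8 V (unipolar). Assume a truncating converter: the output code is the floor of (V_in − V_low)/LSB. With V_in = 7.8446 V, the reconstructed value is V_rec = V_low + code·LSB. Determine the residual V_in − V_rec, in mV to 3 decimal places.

One LSB is 8.8 V / 16384 = 0.537 mV.
(V_in − V_low)/LSB = (7.8446 − 0)/0.000537109 = 14605.2189 → code 14605 (floor).
Reconstructed: 7.8444824 V.
Error = 7.8446 − 7.8444824 = 0.000117578 V = 0.118 mV.

0.118 mV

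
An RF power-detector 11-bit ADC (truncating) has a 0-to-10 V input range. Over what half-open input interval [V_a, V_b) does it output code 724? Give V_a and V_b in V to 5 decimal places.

LSB = 10/2^11 = 4.883 mV.
V_a = V_low + 724·LSB = 3.53516 V; V_b = V_low + 725·LSB = 3.54004 V.

[3.53516 V, 3.54004 V)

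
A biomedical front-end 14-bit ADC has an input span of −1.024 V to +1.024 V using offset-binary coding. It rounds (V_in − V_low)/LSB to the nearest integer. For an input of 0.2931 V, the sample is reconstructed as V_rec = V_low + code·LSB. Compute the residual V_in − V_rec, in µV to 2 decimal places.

-25.00 µV

One LSB is 2.048 V / 16384 = 125.00 µV.
(V_in − V_low)/LSB = (0.2931 − (−1.024))/0.000125 = 10536.8000 → code 10537 (round).
Reconstructed: 0.293125 V.
Error = 0.2931 − 0.293125 = -2.5e-05 V = -25.00 µV.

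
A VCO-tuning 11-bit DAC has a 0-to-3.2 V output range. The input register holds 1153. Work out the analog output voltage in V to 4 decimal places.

1.8016 V

LSB = 3.2 V / 2^11 = 1.562 mV.
V_out = 0 + 1153 × 0.0015625 V = 1.80156 V.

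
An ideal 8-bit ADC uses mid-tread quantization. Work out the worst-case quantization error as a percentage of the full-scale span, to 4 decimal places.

0.1953 %

Rounding → worst-case error = ½ LSB = V_FS/2^9, so 100/512 = 0.195312 % of full scale.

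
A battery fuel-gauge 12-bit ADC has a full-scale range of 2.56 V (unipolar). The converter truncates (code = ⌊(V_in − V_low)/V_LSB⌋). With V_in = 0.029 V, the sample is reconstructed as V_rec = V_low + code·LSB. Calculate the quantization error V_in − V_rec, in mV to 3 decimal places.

0.250 mV

Step size: 2.56 V ÷ 2^12 = 0.625 mV.
(0.029 − 0)/0.000625 = 46.4000; ⌊·⌋ gives code 46.
V_rec = 0 + 46·0.000625 = 0.02875 V.
Difference: 0.00025 V → 0.250 mV.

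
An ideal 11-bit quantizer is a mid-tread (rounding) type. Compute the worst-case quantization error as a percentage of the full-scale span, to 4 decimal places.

0.0244 %

Rounding → worst-case error = ½ LSB = V_FS/2^12, so 100/4096 = 0.0244141 % of full scale.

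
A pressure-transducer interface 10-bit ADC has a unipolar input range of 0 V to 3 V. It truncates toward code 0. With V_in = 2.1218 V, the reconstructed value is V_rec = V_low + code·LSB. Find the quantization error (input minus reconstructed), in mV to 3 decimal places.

Step size: 3 V ÷ 2^10 = 2.930 mV.
(2.1218 − 0)/0.00292969 = 724.2411; ⌊·⌋ gives code 724.
V_rec = 0 + 724·0.00292969 = 2.1210938 V.
Error = 2.1218 − 2.1210938 = 0.00070625 V = 0.706 mV.

0.706 mV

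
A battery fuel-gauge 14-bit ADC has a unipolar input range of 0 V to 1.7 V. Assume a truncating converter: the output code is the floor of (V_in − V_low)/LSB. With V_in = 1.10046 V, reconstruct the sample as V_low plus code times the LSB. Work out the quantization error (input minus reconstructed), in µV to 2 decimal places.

87.69 µV

LSB = 1.7/2^14 = 103.76 µV.
(V_in − V_low)/LSB = (1.10046 − 0)/0.00010376 = 10605.8451 → code 10605 (floor).
V_rec = 0 + 10605·0.00010376 = 1.1003723 V.
V_in − V_rec = 8.76855e-05 V = 87.69 µV.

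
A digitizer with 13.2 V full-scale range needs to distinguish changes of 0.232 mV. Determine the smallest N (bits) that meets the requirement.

16 bits

Number of steps required ≥ 13.2 V / 0.232 mV = 56896.55.
Need 2^N ≥ 56896.55; 2^15 = 32768, 2^16 = 65536.
Minimum N = 16.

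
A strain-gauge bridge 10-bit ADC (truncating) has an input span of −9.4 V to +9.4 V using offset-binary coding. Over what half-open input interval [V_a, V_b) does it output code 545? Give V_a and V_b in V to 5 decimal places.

[0.60586 V, 0.62422 V)

LSB = 18.8/2^10 = 18.359 mV.
V_a = V_low + 545·LSB = 0.605859 V; V_b = V_low + 546·LSB = 0.624219 V.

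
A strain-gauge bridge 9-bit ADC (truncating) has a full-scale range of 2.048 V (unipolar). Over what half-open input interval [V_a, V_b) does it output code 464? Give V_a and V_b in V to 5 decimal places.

LSB = 2.048/2^9 = 4.000 mV.
V_a = V_low + 464·LSB = 1.856 V; V_b = V_low + 465·LSB = 1.86 V.

[1.85600 V, 1.86000 V)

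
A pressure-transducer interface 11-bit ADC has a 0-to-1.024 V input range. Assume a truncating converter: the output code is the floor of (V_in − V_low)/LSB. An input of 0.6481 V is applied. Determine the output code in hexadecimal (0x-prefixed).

With 2048 levels over 1.024 V, one step is 0.500 mV.
(V_in − V_low)/LSB = (0.6481 − 0) / 0.0005 = 1296.200.
⌊·⌋(1296.200) = 1296.
In hexadecimal (0x-prefixed): 0x510.

code 0x510 (decimal 1296)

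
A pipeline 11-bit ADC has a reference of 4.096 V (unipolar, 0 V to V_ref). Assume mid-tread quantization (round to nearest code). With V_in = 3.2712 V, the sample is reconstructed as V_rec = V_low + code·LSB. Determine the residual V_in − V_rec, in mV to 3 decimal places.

LSB = 4.096/2^11 = 2.000 mV.
(V_in − V_low)/LSB = (3.2712 − 0)/0.002 = 1635.6000 → code 1636 (round).
Code 1636 maps back to 0 + 1636×0.002 V = 3.272 V.
Error = 3.2712 − 3.272 = -0.0008 V = -0.800 mV.

-0.800 mV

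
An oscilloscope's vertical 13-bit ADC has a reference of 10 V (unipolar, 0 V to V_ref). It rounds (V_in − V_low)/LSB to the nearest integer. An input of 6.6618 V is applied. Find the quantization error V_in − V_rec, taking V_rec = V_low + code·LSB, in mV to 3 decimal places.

LSB = 10/2^13 = 1.221 mV.
Scaled input = 5457.3466 LSBs, so code = 5457.
V_rec = 0 + 5457·0.0012207 = 6.661377 V.
Difference: 0.000423047 V → 0.423 mV.

0.423 mV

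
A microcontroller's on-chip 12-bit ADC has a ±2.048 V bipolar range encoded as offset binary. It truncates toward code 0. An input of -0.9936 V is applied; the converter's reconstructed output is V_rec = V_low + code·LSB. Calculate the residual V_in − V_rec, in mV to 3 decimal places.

0.400 mV

LSB = 4.096/2^12 = 1.000 mV.
Scaled input = 1054.4000 LSBs, so code = 1054.
V_rec = (−2.048) + 1054·0.001 = -0.994 V.
V_in − V_rec = 0.0004 V = 0.400 mV.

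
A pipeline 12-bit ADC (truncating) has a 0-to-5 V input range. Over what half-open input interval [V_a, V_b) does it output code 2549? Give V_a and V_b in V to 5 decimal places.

LSB = 5/2^12 = 1.221 mV.
V_a = V_low + 2549·LSB = 3.11157 V; V_b = V_low + 2550·LSB = 3.11279 V.

[3.11157 V, 3.11279 V)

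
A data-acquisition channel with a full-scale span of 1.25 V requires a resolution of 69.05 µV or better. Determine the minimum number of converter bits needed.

Number of steps required ≥ 1.25 V / 69.05 µV = 18102.82.
Need 2^N ≥ 18102.82; 2^14 = 16384, 2^15 = 32768.
Minimum N = 15.

15 bits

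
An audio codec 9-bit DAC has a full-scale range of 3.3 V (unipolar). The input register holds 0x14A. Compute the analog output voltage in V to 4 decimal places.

2.1270 V

LSB = 3.3 V / 2^9 = 6.445 mV.
Code 0x14A = 330 decimal.
V_out = 0 + 330 × 0.00644531 V = 2.12695 V.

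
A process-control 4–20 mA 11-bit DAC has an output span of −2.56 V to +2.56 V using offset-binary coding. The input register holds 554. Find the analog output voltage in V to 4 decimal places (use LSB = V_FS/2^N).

LSB = 5.12 V / 2^11 = 2.500 mV.
V_out = (−2.56) + 554 × 0.0025 V = -1.175 V.

-1.1750 V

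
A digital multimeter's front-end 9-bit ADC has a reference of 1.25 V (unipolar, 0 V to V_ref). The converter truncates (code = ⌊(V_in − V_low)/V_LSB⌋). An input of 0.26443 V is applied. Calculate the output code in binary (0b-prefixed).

Full-scale span = 1.25 V; LSB = 1.25/2^9 = 2.441 mV.
Input sits at 108.311 steps above V_low.
So the output code is 108.
In binary (0b-prefixed): 0b1101100.

code 0b1101100 (decimal 108)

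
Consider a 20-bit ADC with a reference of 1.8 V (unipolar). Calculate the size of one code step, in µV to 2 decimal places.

1.72 µV

Full-scale span = 1.8 V.
LSB = 1.8 / 2^20 = 1.8 / 1048576 = 1.71661e-06 V = 1.72 µV.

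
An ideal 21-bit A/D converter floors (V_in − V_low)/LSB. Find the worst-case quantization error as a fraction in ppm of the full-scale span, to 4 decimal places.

Truncating → worst-case error = 1 LSB = V_FS/2^21, so 1e+06/2097152 = 0.476837 ppm of full scale.

0.4768 ppm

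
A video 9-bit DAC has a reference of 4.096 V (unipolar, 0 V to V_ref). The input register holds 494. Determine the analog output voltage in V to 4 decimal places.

3.9520 V

LSB = 4.096 V / 2^9 = 8.000 mV.
V_out = 0 + 494 × 0.008 V = 3.952 V.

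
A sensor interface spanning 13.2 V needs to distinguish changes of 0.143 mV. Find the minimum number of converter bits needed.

Number of steps required ≥ 13.2 V / 0.143 mV = 92307.69.
Need 2^N ≥ 92307.69; 2^16 = 65536, 2^17 = 131072.
Minimum N = 17.

17 bits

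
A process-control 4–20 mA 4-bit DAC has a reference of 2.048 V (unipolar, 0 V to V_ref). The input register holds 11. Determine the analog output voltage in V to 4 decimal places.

LSB = 2.048 V / 2^4 = 128.000 mV.
V_out = 0 + 11 × 0.128 V = 1.408 V.

1.4080 V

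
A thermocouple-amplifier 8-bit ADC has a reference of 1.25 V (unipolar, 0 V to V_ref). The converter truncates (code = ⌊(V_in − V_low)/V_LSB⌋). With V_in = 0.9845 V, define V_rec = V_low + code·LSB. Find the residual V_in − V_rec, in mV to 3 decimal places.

3.055 mV

One LSB is 1.25 V / 256 = 4.883 mV.
Scaled input = 201.6256 LSBs, so code = 201.
Code 201 maps back to 0 + 201×0.00488281 V = 0.98144531 V.
V_in − V_rec = 0.00305469 V = 3.055 mV.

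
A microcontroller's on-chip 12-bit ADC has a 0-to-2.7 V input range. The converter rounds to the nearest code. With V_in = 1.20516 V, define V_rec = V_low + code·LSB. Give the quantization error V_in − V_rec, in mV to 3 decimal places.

One LSB is 2.7 V / 4096 = 0.659 mV.
(V_in − V_low)/LSB = (1.20516 − 0)/0.00065918 = 1828.2724 → code 1828 (round).
Code 1828 maps back to 0 + 1828×0.00065918 V = 1.2049805 V.
Error = 1.20516 − 1.2049805 = 0.000179531 V = 0.180 mV.

0.180 mV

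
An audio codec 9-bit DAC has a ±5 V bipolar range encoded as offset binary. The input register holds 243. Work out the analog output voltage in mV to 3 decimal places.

LSB = 10 V / 2^9 = 19.531 mV.
V_out = (−5) + 243 × 0.0195312 V = -0.253906 V.
= -253.906 mV.

-253.906 mV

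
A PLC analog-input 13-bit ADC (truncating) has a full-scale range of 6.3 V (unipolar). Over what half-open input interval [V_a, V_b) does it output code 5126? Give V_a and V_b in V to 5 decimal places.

[3.94211 V, 3.94288 V)

LSB = 6.3/2^13 = 0.769 mV.
V_a = V_low + 5126·LSB = 3.94211 V; V_b = V_low + 5127·LSB = 3.94288 V.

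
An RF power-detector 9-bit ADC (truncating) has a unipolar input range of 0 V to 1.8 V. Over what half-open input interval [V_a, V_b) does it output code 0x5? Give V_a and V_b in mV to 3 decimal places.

[17.578 mV, 21.094 mV)

LSB = 1.8/2^9 = 3.516 mV.
Code 0x5 = 5 decimal.
V_a = V_low + 5·LSB = 0.0175781 V; V_b = V_low + 6·LSB = 0.0210938 V.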